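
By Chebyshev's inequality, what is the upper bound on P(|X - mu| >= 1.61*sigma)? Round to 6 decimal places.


P <= 1/k^2
k^2 = 1.61^2 = 2.5921
1/k^2 = 1 / 2.5921 ≈ 0.38578759

0.385788


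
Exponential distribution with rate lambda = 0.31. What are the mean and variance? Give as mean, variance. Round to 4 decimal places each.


mean = 1/lam, var = 1/lam^2
mean = 1 / 0.31 = 100/31 ≈ 3.225806
lam^2 = 0.31^2 = 0.0961
var = 1 / 0.0961 = 10000/961 ≈ 10.405827

3.2258, 10.4058


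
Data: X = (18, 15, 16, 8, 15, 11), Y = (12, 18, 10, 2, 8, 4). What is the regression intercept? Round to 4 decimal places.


a = ybar - b*xbar, where b = sum((xi-xbar)(yi-ybar)) / sum((xi-xbar)^2)
n = 6, xbar = 83/6 ≈ 13.833333, ybar = 54/6 = 9
Sxy = sum((xi-xbar)(yi-ybar)) = 79
Sxx = sum((xi-xbar)^2) = 401/6 ≈ 66.833333
b = Sxy / Sxx = 474/401 ≈ 1.182045
a = 9 - 1.182045 * 13.833333 = -2948/401 ≈ -7.351621

-7.3516


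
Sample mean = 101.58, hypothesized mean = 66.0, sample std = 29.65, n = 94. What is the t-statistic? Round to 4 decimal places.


t = (xbar - mu0) / (s/sqrt(n))
xbar - mu0 = 101.58 - 66.0 = 35.58
sqrt(94) ≈ 9.69535971
s/sqrt(n) = 29.65 / 9.69535971 ≈ 3.05816400
t = 35.58 / 3.05816400 ≈ 11.634432

11.6344


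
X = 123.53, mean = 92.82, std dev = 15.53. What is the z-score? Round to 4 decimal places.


z = (X - mu) / sigma
X - mu = 123.53 - 92.82 = 30.71
z = 30.71 / 15.53 = 3071/1553 ≈ 1.977463

1.9775


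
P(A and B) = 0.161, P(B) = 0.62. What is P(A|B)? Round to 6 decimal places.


P(A|B) = P(A and B) / P(B) = 0.161 / 0.62 = 161/620 ≈ 0.25967742

0.259677


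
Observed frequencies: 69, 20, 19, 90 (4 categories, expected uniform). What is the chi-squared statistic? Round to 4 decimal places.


chi2 = sum((O-E)^2/E), E = total/4
total = 198, E = 198/4 = 49.5
(69 - 49.5)^2 / 49.5 = 380.25 / 49.5 = 169/22 ≈ 7.681818
(20 - 49.5)^2 / 49.5 = 870.25 / 49.5 = 3481/198 ≈ 17.580808
(19 - 49.5)^2 / 49.5 = 930.25 / 49.5 = 3721/198 ≈ 18.792929
(90 - 49.5)^2 / 49.5 = 1640.25 / 49.5 = 729/22 ≈ 33.136364
chi2 = 7642/99 ≈ 77.191919

77.1919


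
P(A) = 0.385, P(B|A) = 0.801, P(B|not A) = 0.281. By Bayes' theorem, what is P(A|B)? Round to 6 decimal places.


P(A|B) = P(B|A)*P(A) / P(B), P(B) = P(B|A)*P(A) + P(B|not A)*P(not A)
P(B|A)*P(A) = 0.801 * 0.385 = 0.308385
P(B|not A)*P(not A) = 0.281 * 0.615 = 0.172815
P(B) = 0.308385 + 0.172815 = 0.4812
P(A|B) = 0.308385 / 0.4812 ≈ 0.64086658

0.640867


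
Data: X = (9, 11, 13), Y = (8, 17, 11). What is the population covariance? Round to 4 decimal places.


Cov = (1/n)*sum((xi-xbar)(yi-ybar))
n = 3, xbar = 33/3 = 11, ybar = 36/3 = 12
sum((xi-xbar)(yi-ybar)) = 6
Cov = 6 / 3 = 2

2.0000


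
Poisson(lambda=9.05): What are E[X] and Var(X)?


E[X] = Var(X) = lambda = 9.05

9.05, 9.05


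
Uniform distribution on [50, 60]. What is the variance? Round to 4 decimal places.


Var = (b-a)^2 / 12
(b-a)^2 = (60 - 50)^2 = 100
Var = 100/12 ≈ 8.333333

8.3333


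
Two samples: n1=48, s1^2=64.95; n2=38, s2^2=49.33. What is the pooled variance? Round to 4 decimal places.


sp^2 = ((n1-1)*s1^2 + (n2-1)*s2^2)/(n1+n2-2)
(n1-1)*s1^2 = 47 * 64.95 = 3052.65
(n2-1)*s2^2 = 37 * 49.33 = 1825.21
numerator = 3052.65 + 1825.21 = 4877.86
n1+n2-2 = 84
sp^2 = 4877.86 / 84 = 243893/4200 ≈ 58.069762

58.0698


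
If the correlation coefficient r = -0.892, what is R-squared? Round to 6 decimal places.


R^2 = r^2 = (-0.892)^2 = 0.795664

0.795664


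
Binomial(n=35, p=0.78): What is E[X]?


E[X] = n*p = 35 * 0.78 = 27.3

27.3


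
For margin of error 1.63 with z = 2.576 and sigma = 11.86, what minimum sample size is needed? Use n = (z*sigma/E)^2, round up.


z*sigma/E = 2.576 * 11.86 / 1.63 ≈ 18.743166
(z*sigma/E)^2 ≈ 351.306258
round up: n = 352

352


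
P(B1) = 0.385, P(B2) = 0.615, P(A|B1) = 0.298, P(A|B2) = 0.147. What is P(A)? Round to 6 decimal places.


P(A) = P(A|B1)*P(B1) + P(A|B2)*P(B2)
P(A|B1)*P(B1) = 0.298 * 0.385 = 0.11473
P(A|B2)*P(B2) = 0.147 * 0.615 = 0.090405
P(A) = 0.11473 + 0.090405 = 0.205135

0.205135


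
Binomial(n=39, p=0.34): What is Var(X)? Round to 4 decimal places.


Var = n*p*(1-p) = 39 * 0.34 * 0.66 = 8.7516

8.7516


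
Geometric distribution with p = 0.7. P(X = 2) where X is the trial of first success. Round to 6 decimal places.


P = (1-p)^(k-1) * p
(1-p)^(k-1) = 0.3^1 = 0.3
P = 0.3 * 0.7 = 0.21

0.210000


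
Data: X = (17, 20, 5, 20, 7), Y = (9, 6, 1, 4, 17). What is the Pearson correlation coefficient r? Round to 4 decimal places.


r = sum((xi-xbar)(yi-ybar)) / sqrt(sum((xi-xbar)^2) * sum((yi-ybar)^2))
n = 5, xbar = 69/5 = 13.8, ybar = 37/5 = 7.4
Sxy = sum((xi-xbar)(yi-ybar)) = -33.6
Sxx = sum((xi-xbar)^2) = 210.8
Syy = sum((yi-ybar)^2) = 149.2
sqrt(Sxx*Syy) ≈ 177.345313
r = Sxy / sqrt(Sxx*Syy) = -33.6 / 177.345313 ≈ -0.189461

-0.1895


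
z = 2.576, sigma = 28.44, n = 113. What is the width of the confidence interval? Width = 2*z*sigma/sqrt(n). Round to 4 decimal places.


width = 2*z*sigma/sqrt(n)
2*z*sigma = 2 * 2.576 * 28.44 = 146.52288
sqrt(113) ≈ 10.630146
width = 146.52288 / 10.630146 ≈ 13.783713

13.7837


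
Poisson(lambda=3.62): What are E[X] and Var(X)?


E[X] = Var(X) = lambda = 3.62

3.62, 3.62


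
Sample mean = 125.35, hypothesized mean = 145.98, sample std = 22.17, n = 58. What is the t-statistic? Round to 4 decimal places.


t = (xbar - mu0) / (s/sqrt(n))
xbar - mu0 = 125.35 - 145.98 = -20.63
sqrt(58) ≈ 7.61577311
s/sqrt(n) = 22.17 / 7.61577311 ≈ 2.91106362
t = -20.63 / 2.91106362 ≈ -7.086757

-7.0868


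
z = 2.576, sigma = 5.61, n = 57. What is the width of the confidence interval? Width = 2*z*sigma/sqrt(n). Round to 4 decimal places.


width = 2*z*sigma/sqrt(n)
2*z*sigma = 2 * 2.576 * 5.61 = 28.90272
sqrt(57) ≈ 7.549834
width = 28.90272 / 7.549834 ≈ 3.828259

3.8283


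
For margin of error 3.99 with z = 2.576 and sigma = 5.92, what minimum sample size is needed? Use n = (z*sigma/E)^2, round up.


z*sigma/E = 2.576 * 5.92 / 3.99 = 27232/7125 ≈ 3.822035
(z*sigma/E)^2 ≈ 14.607952
round up: n = 15

15


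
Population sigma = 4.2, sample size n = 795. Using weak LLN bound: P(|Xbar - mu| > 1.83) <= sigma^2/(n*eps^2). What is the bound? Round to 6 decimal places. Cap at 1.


bound = min(1, sigma^2/(n*eps^2))
sigma^2 = 4.2^2 = 17.64
n*eps^2 = 795 * 1.83^2 = 795 * 3.3489 = 2662.3755
sigma^2/(n*eps^2) = 17.64 / 2662.3755 ≈ 0.00662566

0.006626


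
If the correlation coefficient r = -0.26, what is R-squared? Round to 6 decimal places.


R^2 = r^2 = (-0.26)^2 = 0.0676

0.067600


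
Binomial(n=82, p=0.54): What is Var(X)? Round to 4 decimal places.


Var = n*p*(1-p) = 82 * 0.54 * 0.46 = 20.3688

20.3688


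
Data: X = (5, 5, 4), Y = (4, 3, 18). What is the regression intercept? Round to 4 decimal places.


a = ybar - b*xbar, where b = sum((xi-xbar)(yi-ybar)) / sum((xi-xbar)^2)
n = 3, xbar = 14/3 ≈ 4.666667, ybar = 25/3 ≈ 8.333333
Sxy = sum((xi-xbar)(yi-ybar)) = -29/3 ≈ -9.666667
Sxx = sum((xi-xbar)^2) = 2/3 ≈ 0.666667
b = Sxy / Sxx = -14.5
a = 8.333333 - (-14.5) * 4.666667 = 76

76.0000


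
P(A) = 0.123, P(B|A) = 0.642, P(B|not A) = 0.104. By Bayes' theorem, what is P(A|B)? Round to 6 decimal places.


P(A|B) = P(B|A)*P(A) / P(B), P(B) = P(B|A)*P(A) + P(B|not A)*P(not A)
P(B|A)*P(A) = 0.642 * 0.123 = 0.078966
P(B|not A)*P(not A) = 0.104 * 0.877 = 0.091208
P(B) = 0.078966 + 0.091208 = 0.170174
P(A|B) = 0.078966 / 0.170174 ≈ 0.46403093

0.464031


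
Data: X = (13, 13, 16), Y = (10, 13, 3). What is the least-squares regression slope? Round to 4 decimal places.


b = sum((xi-xbar)(yi-ybar)) / sum((xi-xbar)^2)
n = 3, xbar = 42/3 = 14, ybar = 26/3 ≈ 8.666667
Sxy = sum((xi-xbar)(yi-ybar)) = -17
Sxx = sum((xi-xbar)^2) = 6
b = Sxy / Sxx = -17/6 ≈ -2.833333

-2.8333


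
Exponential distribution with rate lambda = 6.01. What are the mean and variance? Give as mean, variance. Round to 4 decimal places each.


mean = 1/lam, var = 1/lam^2
mean = 1 / 6.01 = 100/601 ≈ 0.166389
lam^2 = 6.01^2 = 36.1201
var = 1 / 36.1201 ≈ 0.027685

0.1664, 0.0277


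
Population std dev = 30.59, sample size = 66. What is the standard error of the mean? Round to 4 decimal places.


SE = sigma / sqrt(n)
sqrt(66) ≈ 8.124038
SE = 30.59 / 8.124038 ≈ 3.765369

3.7654


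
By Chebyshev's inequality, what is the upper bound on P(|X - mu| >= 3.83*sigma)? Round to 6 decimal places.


P <= 1/k^2
k^2 = 3.83^2 = 14.6689
1/k^2 = 1 / 14.6689 ≈ 0.06817144

0.068171


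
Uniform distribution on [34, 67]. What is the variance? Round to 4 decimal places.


Var = (b-a)^2 / 12
(b-a)^2 = (67 - 34)^2 = 1089
Var = 1089/12 = 90.75

90.7500


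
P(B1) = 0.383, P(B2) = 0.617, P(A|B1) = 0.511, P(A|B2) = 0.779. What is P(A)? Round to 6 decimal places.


P(A) = P(A|B1)*P(B1) + P(A|B2)*P(B2)
P(A|B1)*P(B1) = 0.511 * 0.383 = 0.195713
P(A|B2)*P(B2) = 0.779 * 0.617 = 0.480643
P(A) = 0.195713 + 0.480643 = 0.676356

0.676356


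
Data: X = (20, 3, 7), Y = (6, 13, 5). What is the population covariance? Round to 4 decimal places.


Cov = (1/n)*sum((xi-xbar)(yi-ybar))
n = 3, xbar = 30/3 = 10, ybar = 24/3 = 8
sum((xi-xbar)(yi-ybar)) = -46
Cov = -46 / 3 = -46/3 ≈ -15.333333

-15.3333


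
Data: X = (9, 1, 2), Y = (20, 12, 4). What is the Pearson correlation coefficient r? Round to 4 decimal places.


r = sum((xi-xbar)(yi-ybar)) / sqrt(sum((xi-xbar)^2) * sum((yi-ybar)^2))
n = 3, xbar = 12/3 = 4, ybar = 36/3 = 12
Sxy = sum((xi-xbar)(yi-ybar)) = 56
Sxx = sum((xi-xbar)^2) = 38
Syy = sum((yi-ybar)^2) = 128
sqrt(Sxx*Syy) ≈ 69.742383
r = Sxy / sqrt(Sxx*Syy) = 56 / 69.742383 ≈ 0.802955

0.8030


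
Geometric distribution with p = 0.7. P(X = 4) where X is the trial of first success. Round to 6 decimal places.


P = (1-p)^(k-1) * p
(1-p)^(k-1) = 0.3^3 = 0.027
P = 0.027 * 0.7 = 0.0189

0.018900


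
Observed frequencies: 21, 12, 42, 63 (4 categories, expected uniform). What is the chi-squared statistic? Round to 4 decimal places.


chi2 = sum((O-E)^2/E), E = total/4
total = 138, E = 138/4 = 34.5
(21 - 34.5)^2 / 34.5 = 182.25 / 34.5 = 243/46 ≈ 5.282609
(12 - 34.5)^2 / 34.5 = 506.25 / 34.5 = 675/46 ≈ 14.673913
(42 - 34.5)^2 / 34.5 = 56.25 / 34.5 = 75/46 ≈ 1.630435
(63 - 34.5)^2 / 34.5 = 812.25 / 34.5 = 1083/46 ≈ 23.543478
chi2 = 1038/23 ≈ 45.130435

45.1304


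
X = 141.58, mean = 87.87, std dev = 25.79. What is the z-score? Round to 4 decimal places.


z = (X - mu) / sigma
X - mu = 141.58 - 87.87 = 53.71
z = 53.71 / 25.79 = 5371/2579 ≈ 2.082590

2.0826


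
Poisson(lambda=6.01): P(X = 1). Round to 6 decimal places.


P = e^(-lam) * lam^k / k!
e^(-6.01) ≈ 0.002454088
lam^k = 6.01^1 = 6.01
k! = 1! = 1
P = 0.002454088 * 6.01 / 1 ≈ 0.014749

0.014749


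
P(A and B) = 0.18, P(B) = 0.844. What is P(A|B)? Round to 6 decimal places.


P(A|B) = P(A and B) / P(B) = 0.18 / 0.844 = 45/211 ≈ 0.21327014

0.213270


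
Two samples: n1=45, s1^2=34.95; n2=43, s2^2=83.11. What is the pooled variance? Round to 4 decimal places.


sp^2 = ((n1-1)*s1^2 + (n2-1)*s2^2)/(n1+n2-2)
(n1-1)*s1^2 = 44 * 34.95 = 1537.8
(n2-1)*s2^2 = 42 * 83.11 = 3490.62
numerator = 1537.8 + 3490.62 = 5028.42
n1+n2-2 = 86
sp^2 = 5028.42 / 86 = 58.47

58.4700


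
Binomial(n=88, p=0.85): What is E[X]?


E[X] = n*p = 88 * 0.85 = 74.8

74.8


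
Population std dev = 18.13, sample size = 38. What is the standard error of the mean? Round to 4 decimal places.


SE = sigma / sqrt(n)
sqrt(38) ≈ 6.164414
SE = 18.13 / 6.164414 ≈ 2.941074

2.9411


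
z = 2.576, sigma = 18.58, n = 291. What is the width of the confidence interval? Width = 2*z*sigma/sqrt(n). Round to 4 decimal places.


width = 2*z*sigma/sqrt(n)
2*z*sigma = 2 * 2.576 * 18.58 = 95.72416
sqrt(291) ≈ 17.058722
width = 95.72416 / 17.058722 ≈ 5.611450

5.6114


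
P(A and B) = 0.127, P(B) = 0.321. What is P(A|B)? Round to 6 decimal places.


P(A|B) = P(A and B) / P(B) = 0.127 / 0.321 = 127/321 ≈ 0.39563863

0.395639


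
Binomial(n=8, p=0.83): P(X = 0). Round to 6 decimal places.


P = C(n,k) * p^k * (1-p)^(n-k)
C(8,0) = 1
p^k = 0.83^0 = 1
(1-p)^(n-k) = 0.17^8 ≈ 0.0000006975757
P = 1 * 1 * 0.0000006975757 ≈ 0.000001

0.000001


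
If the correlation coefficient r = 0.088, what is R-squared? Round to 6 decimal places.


R^2 = r^2 = (0.088)^2 = 0.007744

0.007744


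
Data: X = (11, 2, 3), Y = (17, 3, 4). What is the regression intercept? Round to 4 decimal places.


a = ybar - b*xbar, where b = sum((xi-xbar)(yi-ybar)) / sum((xi-xbar)^2)
n = 3, xbar = 16/3 ≈ 5.333333, ybar = 24/3 = 8
Sxy = sum((xi-xbar)(yi-ybar)) = 77
Sxx = sum((xi-xbar)^2) = 146/3 ≈ 48.666667
b = Sxy / Sxx = 231/146 ≈ 1.582192
a = 8 - 1.582192 * 5.333333 = -32/73 ≈ -0.438356

-0.4384


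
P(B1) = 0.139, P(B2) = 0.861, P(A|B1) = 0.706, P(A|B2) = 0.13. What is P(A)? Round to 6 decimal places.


P(A) = P(A|B1)*P(B1) + P(A|B2)*P(B2)
P(A|B1)*P(B1) = 0.706 * 0.139 = 0.098134
P(A|B2)*P(B2) = 0.13 * 0.861 = 0.11193
P(A) = 0.098134 + 0.11193 = 0.210064

0.210064


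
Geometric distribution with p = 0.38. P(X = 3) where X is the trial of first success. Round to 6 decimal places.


P = (1-p)^(k-1) * p
(1-p)^(k-1) = 0.62^2 = 0.3844
P = 0.3844 * 0.38 = 0.146072

0.146072


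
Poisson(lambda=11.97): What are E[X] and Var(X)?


E[X] = Var(X) = lambda = 11.97

11.97, 11.97


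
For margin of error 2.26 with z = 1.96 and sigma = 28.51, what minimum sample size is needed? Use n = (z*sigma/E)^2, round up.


z*sigma/E = 1.96 * 28.51 / 2.26 = 139699/5650 ≈ 24.725487
(z*sigma/E)^2 ≈ 611.349694
round up: n = 612

612


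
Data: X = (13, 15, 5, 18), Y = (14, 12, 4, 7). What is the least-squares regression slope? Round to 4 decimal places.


b = sum((xi-xbar)(yi-ybar)) / sum((xi-xbar)^2)
n = 4, xbar = 51/4 = 12.75, ybar = 37/4 = 9.25
Sxy = sum((xi-xbar)(yi-ybar)) = 36.25
Sxx = sum((xi-xbar)^2) = 92.75
b = Sxy / Sxx = 145/371 ≈ 0.390836

0.3908


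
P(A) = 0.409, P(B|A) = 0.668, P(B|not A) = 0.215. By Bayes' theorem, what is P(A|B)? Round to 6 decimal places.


P(A|B) = P(B|A)*P(A) / P(B), P(B) = P(B|A)*P(A) + P(B|not A)*P(not A)
P(B|A)*P(A) = 0.668 * 0.409 = 0.273212
P(B|not A)*P(not A) = 0.215 * 0.591 = 0.127065
P(B) = 0.273212 + 0.127065 = 0.400277
P(A|B) = 0.273212 / 0.400277 ≈ 0.68255733

0.682557


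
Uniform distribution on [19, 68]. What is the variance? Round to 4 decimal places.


Var = (b-a)^2 / 12
(b-a)^2 = (68 - 19)^2 = 2401
Var = 2401/12 ≈ 200.083333

200.0833


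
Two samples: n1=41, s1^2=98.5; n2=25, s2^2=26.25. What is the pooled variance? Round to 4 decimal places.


sp^2 = ((n1-1)*s1^2 + (n2-1)*s2^2)/(n1+n2-2)
(n1-1)*s1^2 = 40 * 98.5 = 3940
(n2-1)*s2^2 = 24 * 26.25 = 630
numerator = 3940 + 630 = 4570
n1+n2-2 = 64
sp^2 = 4570 / 64 = 71.40625

71.4063


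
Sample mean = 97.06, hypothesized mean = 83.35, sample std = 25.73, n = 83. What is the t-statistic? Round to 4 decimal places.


t = (xbar - mu0) / (s/sqrt(n))
xbar - mu0 = 97.06 - 83.35 = 13.71
sqrt(83) ≈ 9.11043358
s/sqrt(n) = 25.73 / 9.11043358 ≈ 2.82423441
t = 13.71 / 2.82423441 ≈ 4.854413

4.8544


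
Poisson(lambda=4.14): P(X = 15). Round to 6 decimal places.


P = e^(-lam) * lam^k / k!
e^(-4.14) ≈ 0.01592285
lam^k = 4.14^15 ≈ 1798892109.368093
k! = 15! = 1307674368000
P = 0.01592285 * 1798892109.368093 / 1307674368000 ≈ 0.000022

0.000022


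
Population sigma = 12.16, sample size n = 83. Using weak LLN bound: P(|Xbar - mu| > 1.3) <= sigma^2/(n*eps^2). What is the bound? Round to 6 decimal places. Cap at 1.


bound = min(1, sigma^2/(n*eps^2))
sigma^2 = 12.16^2 = 147.8656
n*eps^2 = 83 * 1.3^2 = 83 * 1.69 = 140.27
sigma^2/(n*eps^2) = 147.8656 / 140.27 ≈ 1.05414985
this exceeds 1, so the bound is capped at 1

1.000000


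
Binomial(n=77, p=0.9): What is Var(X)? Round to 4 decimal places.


Var = n*p*(1-p) = 77 * 0.9 * 0.1 = 6.93

6.9300


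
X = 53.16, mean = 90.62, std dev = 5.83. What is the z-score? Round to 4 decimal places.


z = (X - mu) / sigma
X - mu = 53.16 - 90.62 = -37.46
z = -37.46 / 5.83 = -3746/583 ≈ -6.425386

-6.4254


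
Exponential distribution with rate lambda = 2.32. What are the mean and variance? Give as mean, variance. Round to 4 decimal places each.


mean = 1/lam, var = 1/lam^2
mean = 1 / 2.32 = 25/58 ≈ 0.431034
lam^2 = 2.32^2 = 5.3824
var = 1 / 5.3824 = 625/3364 ≈ 0.185791

0.4310, 0.1858


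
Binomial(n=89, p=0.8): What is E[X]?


E[X] = n*p = 89 * 0.8 = 71.2

71.2


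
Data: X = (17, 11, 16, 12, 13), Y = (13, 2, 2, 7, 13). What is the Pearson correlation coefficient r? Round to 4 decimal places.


r = sum((xi-xbar)(yi-ybar)) / sqrt(sum((xi-xbar)^2) * sum((yi-ybar)^2))
n = 5, xbar = 69/5 = 13.8, ybar = 37/5 = 7.4
Sxy = sum((xi-xbar)(yi-ybar)) = 17.4
Sxx = sum((xi-xbar)^2) = 26.8
Syy = sum((yi-ybar)^2) = 121.2
sqrt(Sxx*Syy) ≈ 56.992631
r = Sxy / sqrt(Sxx*Syy) = 17.4 / 56.992631 ≈ 0.305303

0.3053


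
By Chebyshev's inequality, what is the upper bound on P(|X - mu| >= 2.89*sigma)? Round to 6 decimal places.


P <= 1/k^2
k^2 = 2.89^2 = 8.3521
1/k^2 = 1 / 8.3521 ≈ 0.11973037

0.119730


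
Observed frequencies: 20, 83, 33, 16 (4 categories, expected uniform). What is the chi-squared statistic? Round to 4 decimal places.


chi2 = sum((O-E)^2/E), E = total/4
total = 152, E = 152/4 = 38
(20 - 38)^2 / 38 = 324 / 38 = 162/19 ≈ 8.526316
(83 - 38)^2 / 38 = 2025 / 38 = 2025/38 ≈ 53.289474
(33 - 38)^2 / 38 = 25 / 38 = 25/38 ≈ 0.657895
(16 - 38)^2 / 38 = 484 / 38 = 242/19 ≈ 12.736842
chi2 = 1429/19 ≈ 75.210526

75.2105


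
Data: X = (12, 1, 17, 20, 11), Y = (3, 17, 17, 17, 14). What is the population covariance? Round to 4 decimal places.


Cov = (1/n)*sum((xi-xbar)(yi-ybar))
n = 5, xbar = 61/5 = 12.2, ybar = 68/5 = 13.6
sum((xi-xbar)(yi-ybar)) = 6.4
Cov = 6.4 / 5 = 1.28

1.2800


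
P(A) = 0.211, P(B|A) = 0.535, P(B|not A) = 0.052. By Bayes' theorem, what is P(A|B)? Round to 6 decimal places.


P(A|B) = P(B|A)*P(A) / P(B), P(B) = P(B|A)*P(A) + P(B|not A)*P(not A)
P(B|A)*P(A) = 0.535 * 0.211 = 0.112885
P(B|not A)*P(not A) = 0.052 * 0.789 = 0.041028
P(B) = 0.112885 + 0.041028 = 0.153913
P(A|B) = 0.112885 / 0.153913 ≈ 0.73343382

0.733434


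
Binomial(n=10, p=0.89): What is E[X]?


E[X] = n*p = 10 * 0.89 = 8.9

8.9


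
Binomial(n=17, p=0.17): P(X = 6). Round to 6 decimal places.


P = C(n,k) * p^k * (1-p)^(n-k)
C(17,6) = 12376
p^k = 0.17^6 ≈ 0.00002413757
(1-p)^(n-k) = 0.83^11 ≈ 0.1287831
P = 12376 * 0.00002413757 * 0.1287831 ≈ 0.038471

0.038471


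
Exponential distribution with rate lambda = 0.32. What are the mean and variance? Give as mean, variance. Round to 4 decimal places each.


mean = 1/lam, var = 1/lam^2
mean = 1 / 0.32 = 3.125
lam^2 = 0.32^2 = 0.1024
var = 1 / 0.1024 = 9.765625

3.1250, 9.7656


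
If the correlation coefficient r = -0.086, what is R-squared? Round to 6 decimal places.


R^2 = r^2 = (-0.086)^2 = 0.007396

0.007396


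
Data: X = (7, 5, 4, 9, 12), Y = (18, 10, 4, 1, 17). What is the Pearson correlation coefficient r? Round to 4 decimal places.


r = sum((xi-xbar)(yi-ybar)) / sqrt(sum((xi-xbar)^2) * sum((yi-ybar)^2))
n = 5, xbar = 37/5 = 7.4, ybar = 50/5 = 10
Sxy = sum((xi-xbar)(yi-ybar)) = 35
Sxx = sum((xi-xbar)^2) = 41.2
Syy = sum((yi-ybar)^2) = 230
sqrt(Sxx*Syy) ≈ 97.344748
r = Sxy / sqrt(Sxx*Syy) = 35 / 97.344748 ≈ 0.359547

0.3595


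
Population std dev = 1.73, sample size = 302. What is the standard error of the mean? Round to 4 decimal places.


SE = sigma / sqrt(n)
sqrt(302) ≈ 17.378147
SE = 1.73 / 17.378147 ≈ 0.099550

0.0996


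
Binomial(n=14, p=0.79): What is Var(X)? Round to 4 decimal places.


Var = n*p*(1-p) = 14 * 0.79 * 0.21 = 2.3226

2.3226


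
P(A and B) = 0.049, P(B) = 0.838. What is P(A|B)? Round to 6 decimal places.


P(A|B) = P(A and B) / P(B) = 0.049 / 0.838 = 49/838 ≈ 0.05847255

0.058473


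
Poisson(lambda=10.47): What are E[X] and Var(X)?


E[X] = Var(X) = lambda = 10.47

10.47, 10.47


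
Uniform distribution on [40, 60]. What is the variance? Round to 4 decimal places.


Var = (b-a)^2 / 12
(b-a)^2 = (60 - 40)^2 = 400
Var = 400/12 ≈ 33.333333

33.3333


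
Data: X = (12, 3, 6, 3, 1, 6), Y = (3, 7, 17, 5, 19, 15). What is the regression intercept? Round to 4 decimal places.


a = ybar - b*xbar, where b = sum((xi-xbar)(yi-ybar)) / sum((xi-xbar)^2)
n = 6, xbar = 31/6 ≈ 5.166667, ybar = 66/6 = 11
Sxy = sum((xi-xbar)(yi-ybar)) = -58
Sxx = sum((xi-xbar)^2) = 449/6 ≈ 74.833333
b = Sxy / Sxx = -348/449 ≈ -0.775056
a = 11 - (-0.775056) * 5.166667 = 6737/449 ≈ 15.004454

15.0045


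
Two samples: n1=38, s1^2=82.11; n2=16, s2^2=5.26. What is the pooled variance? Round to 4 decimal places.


sp^2 = ((n1-1)*s1^2 + (n2-1)*s2^2)/(n1+n2-2)
(n1-1)*s1^2 = 37 * 82.11 = 3038.07
(n2-1)*s2^2 = 15 * 5.26 = 78.9
numerator = 3038.07 + 78.9 = 3116.97
n1+n2-2 = 52
sp^2 = 3116.97 / 52 = 311697/5200 ≈ 59.941731

59.9417


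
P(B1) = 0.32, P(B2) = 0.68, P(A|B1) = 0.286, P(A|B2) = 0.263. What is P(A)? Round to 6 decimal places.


P(A) = P(A|B1)*P(B1) + P(A|B2)*P(B2)
P(A|B1)*P(B1) = 0.286 * 0.32 = 0.09152
P(A|B2)*P(B2) = 0.263 * 0.68 = 0.17884
P(A) = 0.09152 + 0.17884 = 0.27036

0.270360


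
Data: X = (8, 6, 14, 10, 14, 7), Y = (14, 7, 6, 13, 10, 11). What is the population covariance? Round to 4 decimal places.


Cov = (1/n)*sum((xi-xbar)(yi-ybar))
n = 6, xbar = 59/6 ≈ 9.833333, ybar = 61/6 ≈ 10.166667
sum((xi-xbar)(yi-ybar)) = -89/6 ≈ -14.833333
Cov = -14.833333 / 6 = -89/36 ≈ -2.472222

-2.4722


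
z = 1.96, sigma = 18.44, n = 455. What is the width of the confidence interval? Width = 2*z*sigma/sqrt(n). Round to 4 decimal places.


width = 2*z*sigma/sqrt(n)
2*z*sigma = 2 * 1.96 * 18.44 = 72.2848
sqrt(455) ≈ 21.330729
width = 72.2848 / 21.330729 ≈ 3.388764

3.3888


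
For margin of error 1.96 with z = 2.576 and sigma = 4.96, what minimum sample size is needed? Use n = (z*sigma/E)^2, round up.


z*sigma/E = 2.576 * 4.96 / 1.96 = 5704/875 ≈ 6.518857
(z*sigma/E)^2 ≈ 42.495498
round up: n = 43

43


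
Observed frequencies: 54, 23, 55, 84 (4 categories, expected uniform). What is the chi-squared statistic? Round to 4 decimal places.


chi2 = sum((O-E)^2/E), E = total/4
total = 216, E = 216/4 = 54
(54 - 54)^2 / 54 = 0 / 54 = 0
(23 - 54)^2 / 54 = 961 / 54 = 961/54 ≈ 17.796296
(55 - 54)^2 / 54 = 1 / 54 = 1/54 ≈ 0.018519
(84 - 54)^2 / 54 = 900 / 54 = 50/3 ≈ 16.666667
chi2 = 931/27 ≈ 34.481481

34.4815


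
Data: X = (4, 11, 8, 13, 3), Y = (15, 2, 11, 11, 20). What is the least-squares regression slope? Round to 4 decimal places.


b = sum((xi-xbar)(yi-ybar)) / sum((xi-xbar)^2)
n = 5, xbar = 39/5 = 7.8, ybar = 59/5 = 11.8
Sxy = sum((xi-xbar)(yi-ybar)) = -87.2
Sxx = sum((xi-xbar)^2) = 74.8
b = Sxy / Sxx = -218/187 ≈ -1.165775

-1.1658


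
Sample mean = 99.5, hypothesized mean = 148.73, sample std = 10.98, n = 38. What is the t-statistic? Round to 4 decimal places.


t = (xbar - mu0) / (s/sqrt(n))
xbar - mu0 = 99.5 - 148.73 = -49.23
sqrt(38) ≈ 6.16441400
s/sqrt(n) = 10.98 / 6.16441400 ≈ 1.78119120
t = -49.23 / 1.78119120 ≈ -27.638807

-27.6388


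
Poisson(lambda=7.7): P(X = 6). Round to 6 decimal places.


P = e^(-lam) * lam^k / k!
e^(-7.7) ≈ 0.0004528272
lam^k = 7.7^6 = 208422.380089
k! = 6! = 720
P = 0.0004528272 * 208422.380089 / 720 ≈ 0.131082

0.131082


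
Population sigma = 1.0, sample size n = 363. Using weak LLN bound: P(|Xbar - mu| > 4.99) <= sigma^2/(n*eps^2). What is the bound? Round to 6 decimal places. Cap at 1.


bound = min(1, sigma^2/(n*eps^2))
sigma^2 = 1.0^2 = 1
n*eps^2 = 363 * 4.99^2 = 363 * 24.9001 = 9038.7363
sigma^2/(n*eps^2) = 1 / 9038.7363 ≈ 0.00011063

0.000111


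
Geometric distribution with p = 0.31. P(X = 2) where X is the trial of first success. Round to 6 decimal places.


P = (1-p)^(k-1) * p
(1-p)^(k-1) = 0.69^1 = 0.69
P = 0.69 * 0.31 = 0.2139

0.213900


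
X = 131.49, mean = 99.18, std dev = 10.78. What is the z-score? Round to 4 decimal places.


z = (X - mu) / sigma
X - mu = 131.49 - 99.18 = 32.31
z = 32.31 / 10.78 = 3231/1078 ≈ 2.997217

2.9972


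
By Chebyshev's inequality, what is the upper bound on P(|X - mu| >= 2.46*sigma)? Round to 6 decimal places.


P <= 1/k^2
k^2 = 2.46^2 = 6.0516
1/k^2 = 1 / 6.0516 ≈ 0.16524555

0.165246


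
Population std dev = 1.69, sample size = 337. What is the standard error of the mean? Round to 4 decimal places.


SE = sigma / sqrt(n)
sqrt(337) ≈ 18.357560
SE = 1.69 / 18.357560 ≈ 0.092060

0.0921


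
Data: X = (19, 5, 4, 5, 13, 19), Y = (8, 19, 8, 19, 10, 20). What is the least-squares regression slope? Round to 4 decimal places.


b = sum((xi-xbar)(yi-ybar)) / sum((xi-xbar)^2)
n = 6, xbar = 65/6 ≈ 10.833333, ybar = 84/6 = 14
Sxy = sum((xi-xbar)(yi-ybar)) = -26
Sxx = sum((xi-xbar)^2) = 1517/6 ≈ 252.833333
b = Sxy / Sxx = -156/1517 ≈ -0.102835

-0.1028


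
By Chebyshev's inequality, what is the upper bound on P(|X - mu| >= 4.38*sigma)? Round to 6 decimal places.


P <= 1/k^2
k^2 = 4.38^2 = 19.1844
1/k^2 = 1 / 19.1844 ≈ 0.05212569

0.052126


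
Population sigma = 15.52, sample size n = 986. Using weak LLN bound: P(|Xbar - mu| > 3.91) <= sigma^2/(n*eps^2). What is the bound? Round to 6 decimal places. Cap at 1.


bound = min(1, sigma^2/(n*eps^2))
sigma^2 = 15.52^2 = 240.8704
n*eps^2 = 986 * 3.91^2 = 986 * 15.2881 = 15074.0666
sigma^2/(n*eps^2) = 240.8704 / 15074.0666 ≈ 0.01597913

0.015979


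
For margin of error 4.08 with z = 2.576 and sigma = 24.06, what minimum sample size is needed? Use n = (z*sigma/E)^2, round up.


z*sigma/E = 2.576 * 24.06 / 4.08 = 64561/4250 ≈ 15.190824
(z*sigma/E)^2 ≈ 230.761120
round up: n = 231

231


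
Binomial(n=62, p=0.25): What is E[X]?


E[X] = n*p = 62 * 0.25 = 15.5

15.5


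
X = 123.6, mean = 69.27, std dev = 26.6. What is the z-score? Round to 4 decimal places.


z = (X - mu) / sigma
X - mu = 123.6 - 69.27 = 54.33
z = 54.33 / 26.6 = 5433/2660 ≈ 2.042481

2.0425


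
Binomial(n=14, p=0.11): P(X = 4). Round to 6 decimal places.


P = C(n,k) * p^k * (1-p)^(n-k)
C(14,4) = 1001
p^k = 0.11^4 = 0.00014641
(1-p)^(n-k) = 0.89^10 ≈ 0.3118172
P = 1001 * 0.00014641 * 0.3118172 ≈ 0.045699

0.045699


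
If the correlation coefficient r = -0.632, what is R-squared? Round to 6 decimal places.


R^2 = r^2 = (-0.632)^2 = 0.399424

0.399424


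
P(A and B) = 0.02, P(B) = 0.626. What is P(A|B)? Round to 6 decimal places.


P(A|B) = P(A and B) / P(B) = 0.02 / 0.626 = 10/313 ≈ 0.03194888

0.031949


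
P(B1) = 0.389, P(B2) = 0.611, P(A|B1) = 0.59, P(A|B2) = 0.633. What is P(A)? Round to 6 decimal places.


P(A) = P(A|B1)*P(B1) + P(A|B2)*P(B2)
P(A|B1)*P(B1) = 0.59 * 0.389 = 0.22951
P(A|B2)*P(B2) = 0.633 * 0.611 = 0.386763
P(A) = 0.22951 + 0.386763 = 0.616273

0.616273


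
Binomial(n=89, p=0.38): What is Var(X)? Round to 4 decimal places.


Var = n*p*(1-p) = 89 * 0.38 * 0.62 = 20.9684

20.9684


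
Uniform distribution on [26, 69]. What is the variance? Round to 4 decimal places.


Var = (b-a)^2 / 12
(b-a)^2 = (69 - 26)^2 = 1849
Var = 1849/12 ≈ 154.083333

154.0833


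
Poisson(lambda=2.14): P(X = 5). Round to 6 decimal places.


P = e^(-lam) * lam^k / k!
e^(-2.14) ≈ 0.1176548
lam^k = 2.14^5 ≈ 44.881655
k! = 5! = 120
P = 0.1176548 * 44.881655 / 120 ≈ 0.044005

0.044005


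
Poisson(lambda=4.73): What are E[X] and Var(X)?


E[X] = Var(X) = lambda = 4.73

4.73, 4.73


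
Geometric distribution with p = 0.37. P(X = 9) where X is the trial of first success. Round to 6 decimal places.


P = (1-p)^(k-1) * p
(1-p)^(k-1) = 0.63^8 ≈ 0.02481558
P = 0.02481558 * 0.37 ≈ 0.009181764

0.009182


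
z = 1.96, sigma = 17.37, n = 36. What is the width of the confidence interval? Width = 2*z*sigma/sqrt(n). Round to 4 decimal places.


width = 2*z*sigma/sqrt(n)
2*z*sigma = 2 * 1.96 * 17.37 = 68.0904
sqrt(36) = 6
width = 68.0904 / 6 = 11.3484

11.3484


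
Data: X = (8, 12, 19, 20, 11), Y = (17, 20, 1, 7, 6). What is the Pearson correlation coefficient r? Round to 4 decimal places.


r = sum((xi-xbar)(yi-ybar)) / sqrt(sum((xi-xbar)^2) * sum((yi-ybar)^2))
n = 5, xbar = 70/5 = 14, ybar = 51/5 = 10.2
Sxy = sum((xi-xbar)(yi-ybar)) = -113
Sxx = sum((xi-xbar)^2) = 110
Syy = sum((yi-ybar)^2) = 254.8
sqrt(Sxx*Syy) ≈ 167.415650
r = Sxy / sqrt(Sxx*Syy) = -113 / 167.415650 ≈ -0.674967

-0.6750


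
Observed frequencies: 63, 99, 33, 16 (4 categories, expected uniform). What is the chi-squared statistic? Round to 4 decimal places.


chi2 = sum((O-E)^2/E), E = total/4
total = 211, E = 211/4 = 52.75
(63 - 52.75)^2 / 52.75 = 105.0625 / 52.75 = 1681/844 ≈ 1.991706
(99 - 52.75)^2 / 52.75 = 2139.0625 / 52.75 = 34225/844 ≈ 40.550948
(33 - 52.75)^2 / 52.75 = 390.0625 / 52.75 = 6241/844 ≈ 7.394550
(16 - 52.75)^2 / 52.75 = 1350.5625 / 52.75 = 21609/844 ≈ 25.603081
chi2 = 15939/211 ≈ 75.540284

75.5403


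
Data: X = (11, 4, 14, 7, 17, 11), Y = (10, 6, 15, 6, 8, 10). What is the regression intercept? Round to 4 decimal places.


a = ybar - b*xbar, where b = sum((xi-xbar)(yi-ybar)) / sum((xi-xbar)^2)
n = 6, xbar = 64/6 = 32/3 ≈ 10.666667, ybar = 55/6 ≈ 9.166667
Sxy = sum((xi-xbar)(yi-ybar)) = 136/3 ≈ 45.333333
Sxx = sum((xi-xbar)^2) = 328/3 ≈ 109.333333
b = Sxy / Sxx = 17/41 ≈ 0.414634
a = 9.166667 - 0.414634 * 10.666667 = 389/82 ≈ 4.743902

4.7439


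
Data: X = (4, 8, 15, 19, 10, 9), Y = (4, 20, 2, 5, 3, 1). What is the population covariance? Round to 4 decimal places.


Cov = (1/n)*sum((xi-xbar)(yi-ybar))
n = 6, xbar = 65/6 ≈ 10.833333, ybar = 35/6 ≈ 5.833333
sum((xi-xbar)(yi-ybar)) = -235/6 ≈ -39.166667
Cov = -39.166667 / 6 = -235/36 ≈ -6.527778

-6.5278


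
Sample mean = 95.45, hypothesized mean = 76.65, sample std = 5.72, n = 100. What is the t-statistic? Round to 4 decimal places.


t = (xbar - mu0) / (s/sqrt(n))
xbar - mu0 = 95.45 - 76.65 = 18.8
sqrt(100) = 10
s/sqrt(n) = 5.72 / 10 = 0.572
t = 18.8 / 0.572 = 4700/143 ≈ 32.867133

32.8671


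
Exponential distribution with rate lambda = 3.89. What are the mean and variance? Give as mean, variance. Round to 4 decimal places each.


mean = 1/lam, var = 1/lam^2
mean = 1 / 3.89 = 100/389 ≈ 0.257069
lam^2 = 3.89^2 = 15.1321
var = 1 / 15.1321 ≈ 0.066085

0.2571, 0.0661


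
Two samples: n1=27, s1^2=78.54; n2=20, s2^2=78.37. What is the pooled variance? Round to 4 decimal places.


sp^2 = ((n1-1)*s1^2 + (n2-1)*s2^2)/(n1+n2-2)
(n1-1)*s1^2 = 26 * 78.54 = 2042.04
(n2-1)*s2^2 = 19 * 78.37 = 1489.03
numerator = 2042.04 + 1489.03 = 3531.07
n1+n2-2 = 45
sp^2 = 3531.07 / 45 = 353107/4500 ≈ 78.468222

78.4682


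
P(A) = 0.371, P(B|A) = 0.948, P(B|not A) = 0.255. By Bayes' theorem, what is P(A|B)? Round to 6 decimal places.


P(A|B) = P(B|A)*P(A) / P(B), P(B) = P(B|A)*P(A) + P(B|not A)*P(not A)
P(B|A)*P(A) = 0.948 * 0.371 = 0.351708
P(B|not A)*P(not A) = 0.255 * 0.629 = 0.160395
P(B) = 0.351708 + 0.160395 = 0.512103
P(A|B) = 0.351708 / 0.512103 ≈ 0.68679152

0.686792


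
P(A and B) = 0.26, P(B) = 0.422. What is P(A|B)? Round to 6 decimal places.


P(A|B) = P(A and B) / P(B) = 0.26 / 0.422 = 130/211 ≈ 0.61611374

0.616114


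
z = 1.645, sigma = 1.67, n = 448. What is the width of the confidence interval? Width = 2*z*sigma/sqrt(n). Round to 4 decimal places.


width = 2*z*sigma/sqrt(n)
2*z*sigma = 2 * 1.645 * 1.67 = 5.4943
sqrt(448) ≈ 21.166010
width = 5.4943 / 21.166010 ≈ 0.259581

0.2596


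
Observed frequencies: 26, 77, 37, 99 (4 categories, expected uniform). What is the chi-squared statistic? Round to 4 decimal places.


chi2 = sum((O-E)^2/E), E = total/4
total = 239, E = 239/4 = 59.75
(26 - 59.75)^2 / 59.75 = 1139.0625 / 59.75 = 18225/956 ≈ 19.063808
(77 - 59.75)^2 / 59.75 = 297.5625 / 59.75 = 4761/956 ≈ 4.980126
(37 - 59.75)^2 / 59.75 = 517.5625 / 59.75 = 8281/956 ≈ 8.662134
(99 - 59.75)^2 / 59.75 = 1540.5625 / 59.75 = 24649/956 ≈ 25.783473
chi2 = 13979/239 ≈ 58.489540

58.4895


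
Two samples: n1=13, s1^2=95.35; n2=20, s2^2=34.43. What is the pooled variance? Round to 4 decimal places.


sp^2 = ((n1-1)*s1^2 + (n2-1)*s2^2)/(n1+n2-2)
(n1-1)*s1^2 = 12 * 95.35 = 1144.2
(n2-1)*s2^2 = 19 * 34.43 = 654.17
numerator = 1144.2 + 654.17 = 1798.37
n1+n2-2 = 31
sp^2 = 1798.37 / 31 = 179837/3100 ≈ 58.011935

58.0119


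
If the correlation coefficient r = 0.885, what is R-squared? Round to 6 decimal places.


R^2 = r^2 = (0.885)^2 = 0.783225

0.783225


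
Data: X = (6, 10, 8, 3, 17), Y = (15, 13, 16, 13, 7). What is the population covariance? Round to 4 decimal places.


Cov = (1/n)*sum((xi-xbar)(yi-ybar))
n = 5, xbar = 44/5 = 8.8, ybar = 64/5 = 12.8
sum((xi-xbar)(yi-ybar)) = -57.2
Cov = -57.2 / 5 = -11.44

-11.4400


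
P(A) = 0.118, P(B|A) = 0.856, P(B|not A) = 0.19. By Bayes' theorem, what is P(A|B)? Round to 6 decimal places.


P(A|B) = P(B|A)*P(A) / P(B), P(B) = P(B|A)*P(A) + P(B|not A)*P(not A)
P(B|A)*P(A) = 0.856 * 0.118 = 0.101008
P(B|not A)*P(not A) = 0.19 * 0.882 = 0.16758
P(B) = 0.101008 + 0.16758 = 0.268588
P(A|B) = 0.101008 / 0.268588 ≈ 0.37607041

0.376070


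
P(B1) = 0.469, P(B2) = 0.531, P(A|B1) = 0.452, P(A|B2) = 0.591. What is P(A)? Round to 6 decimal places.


P(A) = P(A|B1)*P(B1) + P(A|B2)*P(B2)
P(A|B1)*P(B1) = 0.452 * 0.469 = 0.211988
P(A|B2)*P(B2) = 0.591 * 0.531 = 0.313821
P(A) = 0.211988 + 0.313821 = 0.525809

0.525809


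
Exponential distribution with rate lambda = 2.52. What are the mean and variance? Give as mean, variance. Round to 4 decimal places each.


mean = 1/lam, var = 1/lam^2
mean = 1 / 2.52 = 25/63 ≈ 0.396825
lam^2 = 2.52^2 = 6.3504
var = 1 / 6.3504 = 625/3969 ≈ 0.157470

0.3968, 0.1575


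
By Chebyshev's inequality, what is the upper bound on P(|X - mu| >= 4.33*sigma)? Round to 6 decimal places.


P <= 1/k^2
k^2 = 4.33^2 = 18.7489
1/k^2 = 1 / 18.7489 ≈ 0.05333646

0.053336


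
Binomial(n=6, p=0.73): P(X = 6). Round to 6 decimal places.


P = C(n,k) * p^k * (1-p)^(n-k)
C(6,6) = 1
p^k = 0.73^6 ≈ 0.1513342
(1-p)^(n-k) = 0.27^0 = 1
P = 1 * 0.1513342 * 1 ≈ 0.151334

0.151334


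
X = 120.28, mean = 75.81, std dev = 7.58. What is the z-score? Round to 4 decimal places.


z = (X - mu) / sigma
X - mu = 120.28 - 75.81 = 44.47
z = 44.47 / 7.58 = 4447/758 ≈ 5.866755

5.8668


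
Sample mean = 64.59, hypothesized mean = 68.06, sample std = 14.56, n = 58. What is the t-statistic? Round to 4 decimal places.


t = (xbar - mu0) / (s/sqrt(n))
xbar - mu0 = 64.59 - 68.06 = -3.47
sqrt(58) ≈ 7.61577311
s/sqrt(n) = 14.56 / 7.61577311 ≈ 1.91182166
t = -3.47 / 1.91182166 ≈ -1.815023

-1.8150


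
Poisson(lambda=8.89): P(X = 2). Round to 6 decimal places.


P = e^(-lam) * lam^k / k!
e^(-8.89) ≈ 0.0001377597
lam^k = 8.89^2 = 79.0321
k! = 2! = 2
P = 0.0001377597 * 79.0321 / 2 ≈ 0.005444

0.005444


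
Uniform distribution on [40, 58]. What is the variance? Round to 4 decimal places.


Var = (b-a)^2 / 12
(b-a)^2 = (58 - 40)^2 = 324
Var = 324/12 = 27

27.0000


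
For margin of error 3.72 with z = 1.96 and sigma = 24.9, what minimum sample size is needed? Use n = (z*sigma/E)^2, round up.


z*sigma/E = 1.96 * 24.9 / 3.72 = 4067/310 ≈ 13.119355
(z*sigma/E)^2 ≈ 172.117471
round up: n = 173

173


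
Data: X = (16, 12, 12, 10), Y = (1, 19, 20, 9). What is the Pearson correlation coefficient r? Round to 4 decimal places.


r = sum((xi-xbar)(yi-ybar)) / sqrt(sum((xi-xbar)^2) * sum((yi-ybar)^2))
n = 4, xbar = 50/4 = 12.5, ybar = 49/4 = 12.25
Sxy = sum((xi-xbar)(yi-ybar)) = -38.5
Sxx = sum((xi-xbar)^2) = 19
Syy = sum((yi-ybar)^2) = 242.75
sqrt(Sxx*Syy) ≈ 67.913548
r = Sxy / sqrt(Sxx*Syy) = -38.5 / 67.913548 ≈ -0.566897

-0.5669


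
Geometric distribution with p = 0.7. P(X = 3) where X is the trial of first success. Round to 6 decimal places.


P = (1-p)^(k-1) * p
(1-p)^(k-1) = 0.3^2 = 0.09
P = 0.09 * 0.7 = 0.063

0.063000


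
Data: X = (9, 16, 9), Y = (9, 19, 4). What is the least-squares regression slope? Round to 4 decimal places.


b = sum((xi-xbar)(yi-ybar)) / sum((xi-xbar)^2)
n = 3, xbar = 34/3 ≈ 11.333333, ybar = 32/3 ≈ 10.666667
Sxy = sum((xi-xbar)(yi-ybar)) = 175/3 ≈ 58.333333
Sxx = sum((xi-xbar)^2) = 98/3 ≈ 32.666667
b = Sxy / Sxx = 25/14 ≈ 1.785714

1.7857


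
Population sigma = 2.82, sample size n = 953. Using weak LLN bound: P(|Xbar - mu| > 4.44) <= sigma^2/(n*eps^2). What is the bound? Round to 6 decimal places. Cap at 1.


bound = min(1, sigma^2/(n*eps^2))
sigma^2 = 2.82^2 = 7.9524
n*eps^2 = 953 * 4.44^2 = 953 * 19.7136 = 18787.0608
sigma^2/(n*eps^2) = 7.9524 / 18787.0608 ≈ 0.00042329

0.000423


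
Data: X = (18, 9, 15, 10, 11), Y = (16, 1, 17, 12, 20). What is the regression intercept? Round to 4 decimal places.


a = ybar - b*xbar, where b = sum((xi-xbar)(yi-ybar)) / sum((xi-xbar)^2)
n = 5, xbar = 63/5 = 12.6, ybar = 66/5 = 13.2
Sxy = sum((xi-xbar)(yi-ybar)) = 60.4
Sxx = sum((xi-xbar)^2) = 57.2
b = Sxy / Sxx = 151/143 ≈ 1.055944
a = 13.2 - 1.055944 * 12.6 = -15/143 ≈ -0.104895

-0.1049


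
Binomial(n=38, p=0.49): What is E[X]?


E[X] = n*p = 38 * 0.49 = 18.62

18.62


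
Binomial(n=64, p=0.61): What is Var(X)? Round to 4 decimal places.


Var = n*p*(1-p) = 64 * 0.61 * 0.39 = 15.2256

15.2256


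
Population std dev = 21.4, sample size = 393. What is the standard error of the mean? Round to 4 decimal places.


SE = sigma / sqrt(n)
sqrt(393) ≈ 19.824228
SE = 21.4 / 19.824228 ≈ 1.079487

1.0795


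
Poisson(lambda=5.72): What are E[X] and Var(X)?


E[X] = Var(X) = lambda = 5.72

5.72, 5.72


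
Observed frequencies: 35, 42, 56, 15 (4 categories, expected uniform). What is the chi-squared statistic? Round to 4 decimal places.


chi2 = sum((O-E)^2/E), E = total/4
total = 148, E = 148/4 = 37
(35 - 37)^2 / 37 = 4 / 37 = 4/37 ≈ 0.108108
(42 - 37)^2 / 37 = 25 / 37 = 25/37 ≈ 0.675676
(56 - 37)^2 / 37 = 361 / 37 = 361/37 ≈ 9.756757
(15 - 37)^2 / 37 = 484 / 37 = 484/37 ≈ 13.081081
chi2 = 874/37 ≈ 23.621622

23.6216


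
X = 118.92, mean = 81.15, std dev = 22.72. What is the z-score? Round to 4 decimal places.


z = (X - mu) / sigma
X - mu = 118.92 - 81.15 = 37.77
z = 37.77 / 22.72 = 3777/2272 ≈ 1.662412

1.6624


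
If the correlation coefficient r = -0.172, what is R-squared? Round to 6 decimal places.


R^2 = r^2 = (-0.172)^2 = 0.029584

0.029584


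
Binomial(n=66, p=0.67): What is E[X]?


E[X] = n*p = 66 * 0.67 = 44.22

44.22


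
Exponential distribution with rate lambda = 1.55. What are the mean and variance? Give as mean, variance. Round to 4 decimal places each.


mean = 1/lam, var = 1/lam^2
mean = 1 / 1.55 = 20/31 ≈ 0.645161
lam^2 = 1.55^2 = 2.4025
var = 1 / 2.4025 = 400/961 ≈ 0.416233

0.6452, 0.4162


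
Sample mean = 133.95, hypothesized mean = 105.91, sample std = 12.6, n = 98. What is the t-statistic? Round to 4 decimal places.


t = (xbar - mu0) / (s/sqrt(n))
xbar - mu0 = 133.95 - 105.91 = 28.04
sqrt(98) ≈ 9.89949494
s/sqrt(n) = 12.6 / 9.89949494 ≈ 1.27279221
t = 28.04 / 1.27279221 ≈ 22.030305

22.0303


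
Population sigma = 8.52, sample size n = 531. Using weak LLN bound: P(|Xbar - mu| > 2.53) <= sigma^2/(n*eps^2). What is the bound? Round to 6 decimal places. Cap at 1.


bound = min(1, sigma^2/(n*eps^2))
sigma^2 = 8.52^2 = 72.5904
n*eps^2 = 531 * 2.53^2 = 531 * 6.4009 = 3398.8779
sigma^2/(n*eps^2) = 72.5904 / 3398.8779 ≈ 0.02135717

0.021357


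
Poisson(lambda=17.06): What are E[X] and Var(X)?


E[X] = Var(X) = lambda = 17.06

17.06, 17.06


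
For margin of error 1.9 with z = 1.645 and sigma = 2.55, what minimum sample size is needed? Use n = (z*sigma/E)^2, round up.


z*sigma/E = 1.645 * 2.55 / 1.9 = 16779/7600 ≈ 2.207763
(z*sigma/E)^2 ≈ 4.874218
round up: n = 5

5
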